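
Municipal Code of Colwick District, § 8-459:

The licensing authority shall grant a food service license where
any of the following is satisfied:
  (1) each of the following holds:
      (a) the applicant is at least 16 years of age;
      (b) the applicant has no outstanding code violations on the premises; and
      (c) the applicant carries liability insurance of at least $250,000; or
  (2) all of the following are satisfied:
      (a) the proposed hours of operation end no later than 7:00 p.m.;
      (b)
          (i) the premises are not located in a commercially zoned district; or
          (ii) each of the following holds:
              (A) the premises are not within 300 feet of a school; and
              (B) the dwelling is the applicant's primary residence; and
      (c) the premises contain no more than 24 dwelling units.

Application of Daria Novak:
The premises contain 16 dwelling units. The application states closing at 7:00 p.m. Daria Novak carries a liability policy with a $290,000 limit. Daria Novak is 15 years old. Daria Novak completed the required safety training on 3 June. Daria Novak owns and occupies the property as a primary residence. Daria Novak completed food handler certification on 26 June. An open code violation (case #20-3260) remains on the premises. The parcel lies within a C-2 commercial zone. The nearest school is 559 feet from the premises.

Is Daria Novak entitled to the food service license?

Yes — granted.

(a) age ≥ 16 — not met.
(b) no code violations — fails.
(c) insurance ≥ $250,000 — satisfied.
(1) = F AND F AND T = false.
(a) closes by 7 p.m. — met.
(i) not (commercially zoned) — not met.
(A) ≥300 ft from school — holds.
(B) primary residence — met.
(ii): T AND T → true.
So (b) is satisfied (F OR T).
(c) ≤ 24 units — met.
So (2) is satisfied (T AND T AND T).
So Overall is satisfied (F OR T).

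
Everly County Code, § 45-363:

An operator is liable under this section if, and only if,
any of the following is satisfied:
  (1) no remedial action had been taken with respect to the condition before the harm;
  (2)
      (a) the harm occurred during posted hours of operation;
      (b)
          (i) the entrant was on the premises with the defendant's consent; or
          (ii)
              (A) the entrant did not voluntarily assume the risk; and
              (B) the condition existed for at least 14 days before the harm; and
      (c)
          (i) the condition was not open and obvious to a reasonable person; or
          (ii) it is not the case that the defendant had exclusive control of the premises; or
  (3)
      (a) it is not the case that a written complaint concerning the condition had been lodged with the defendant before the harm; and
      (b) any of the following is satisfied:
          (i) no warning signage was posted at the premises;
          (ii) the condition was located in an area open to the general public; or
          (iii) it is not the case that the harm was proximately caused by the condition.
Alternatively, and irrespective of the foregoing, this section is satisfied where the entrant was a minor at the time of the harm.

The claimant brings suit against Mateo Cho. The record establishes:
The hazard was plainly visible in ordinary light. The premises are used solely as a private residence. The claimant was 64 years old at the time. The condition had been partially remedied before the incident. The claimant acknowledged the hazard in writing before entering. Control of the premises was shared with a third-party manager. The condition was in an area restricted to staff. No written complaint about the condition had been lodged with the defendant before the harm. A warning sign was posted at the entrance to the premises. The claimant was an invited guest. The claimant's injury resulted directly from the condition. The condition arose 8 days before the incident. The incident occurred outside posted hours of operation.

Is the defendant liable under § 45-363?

(1) no remedial action — fails.
(a) during posted hours — not satisfied.
(i) consent to enter — holds.
(A) no assumed risk — fails.
(B) condition ≥14 days old — not satisfied.
(ii) = F AND F = false.
(b): T OR F → true.
(i) not open/obvious — not met.
(ii) not (exclusive control) — met.
(c) = F OR T = true.
(2) = F AND T AND T = false.
(a) not (complaint lodged) — holds.
(i) no signage posted — not satisfied.
(ii) public area — not met.
(iii) not (proximate cause) — fails.
(b) = F OR F OR F = false.
(3): T AND F → false.
Overall = F OR F OR F = false.
Exception (entrant a minor) — not satisfied.
Result: main false OR exception false → false.

No — not liable.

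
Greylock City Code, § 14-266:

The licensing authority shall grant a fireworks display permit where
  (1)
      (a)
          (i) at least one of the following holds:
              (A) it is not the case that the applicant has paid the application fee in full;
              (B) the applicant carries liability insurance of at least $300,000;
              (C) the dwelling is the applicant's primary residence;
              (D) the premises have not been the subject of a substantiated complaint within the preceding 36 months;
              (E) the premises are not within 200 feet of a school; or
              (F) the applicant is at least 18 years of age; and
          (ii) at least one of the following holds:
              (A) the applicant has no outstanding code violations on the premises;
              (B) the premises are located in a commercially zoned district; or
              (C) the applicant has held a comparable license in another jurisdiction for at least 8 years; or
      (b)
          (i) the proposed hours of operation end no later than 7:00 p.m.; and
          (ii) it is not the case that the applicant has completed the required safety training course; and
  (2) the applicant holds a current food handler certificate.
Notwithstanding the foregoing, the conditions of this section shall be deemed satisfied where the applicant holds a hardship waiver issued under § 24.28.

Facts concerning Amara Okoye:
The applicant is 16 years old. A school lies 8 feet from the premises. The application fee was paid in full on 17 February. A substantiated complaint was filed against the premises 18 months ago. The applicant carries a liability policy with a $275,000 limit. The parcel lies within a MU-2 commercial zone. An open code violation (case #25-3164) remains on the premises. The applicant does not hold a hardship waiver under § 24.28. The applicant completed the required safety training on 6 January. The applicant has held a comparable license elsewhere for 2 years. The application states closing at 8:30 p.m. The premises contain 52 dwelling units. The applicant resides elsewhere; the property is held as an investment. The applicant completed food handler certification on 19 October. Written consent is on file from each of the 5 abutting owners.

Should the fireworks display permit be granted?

(A) not (fee paid) — not met.
(B) insurance ≥ $300,000 — not met.
(C) primary residence — not met.
(D) no complaint in 36 mo. — not met.
(E) ≥200 ft from school — not met.
(F) age ≥ 18 — not met.
So (i) is not satisfied (F OR F OR F OR F OR F OR F).
(A) no code violations — not met.
(B) commercially zoned — met.
(C) prior license ≥ 8 yr — not met.
So (ii) is satisfied (F OR T OR F).
(a) = F AND T = false.
(i) closes by 7 p.m. — not met.
(ii) not (safety training) — not met.
So (b) is not satisfied (F AND F).
So (1) is not satisfied (F OR F).
(2) food handler cert. — satisfied.
So Overall is not satisfied (F AND T).
Exception (hardship waiver) — not satisfied.
Result: main false OR exception false → false.

No — denied.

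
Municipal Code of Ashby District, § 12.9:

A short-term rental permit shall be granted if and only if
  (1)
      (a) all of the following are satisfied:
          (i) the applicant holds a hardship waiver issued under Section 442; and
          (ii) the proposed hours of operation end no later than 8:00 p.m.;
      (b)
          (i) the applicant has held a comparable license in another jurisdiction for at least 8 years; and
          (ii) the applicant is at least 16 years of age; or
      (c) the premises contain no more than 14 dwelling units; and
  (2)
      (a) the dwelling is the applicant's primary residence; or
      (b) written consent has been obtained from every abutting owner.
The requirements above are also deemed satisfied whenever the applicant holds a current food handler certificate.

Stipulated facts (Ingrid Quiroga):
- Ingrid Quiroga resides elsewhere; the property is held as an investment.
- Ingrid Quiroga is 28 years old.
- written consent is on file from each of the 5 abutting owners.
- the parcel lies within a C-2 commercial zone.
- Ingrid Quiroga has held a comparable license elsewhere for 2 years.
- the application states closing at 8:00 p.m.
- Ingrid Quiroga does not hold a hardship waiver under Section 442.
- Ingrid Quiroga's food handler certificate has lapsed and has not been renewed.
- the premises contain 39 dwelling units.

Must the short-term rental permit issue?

(i) hardship waiver — not satisfied.
(ii) closes by 8 p.m. — satisfied.
(a) = F AND T = false.
(i) prior license ≥ 8 yr — not satisfied.
(ii) age ≥ 16 — met.
(b): F AND T → false.
(c) ≤ 14 units — fails.
(1): F OR F OR F → false.
(a) primary residence — fails.
(b) all abutters consent — met.
So (2) is satisfied (F OR T).
So Overall is not satisfied (F AND T).
Exception (food handler cert.) — not satisfied.
Result: main false OR exception false → false.

No — denied.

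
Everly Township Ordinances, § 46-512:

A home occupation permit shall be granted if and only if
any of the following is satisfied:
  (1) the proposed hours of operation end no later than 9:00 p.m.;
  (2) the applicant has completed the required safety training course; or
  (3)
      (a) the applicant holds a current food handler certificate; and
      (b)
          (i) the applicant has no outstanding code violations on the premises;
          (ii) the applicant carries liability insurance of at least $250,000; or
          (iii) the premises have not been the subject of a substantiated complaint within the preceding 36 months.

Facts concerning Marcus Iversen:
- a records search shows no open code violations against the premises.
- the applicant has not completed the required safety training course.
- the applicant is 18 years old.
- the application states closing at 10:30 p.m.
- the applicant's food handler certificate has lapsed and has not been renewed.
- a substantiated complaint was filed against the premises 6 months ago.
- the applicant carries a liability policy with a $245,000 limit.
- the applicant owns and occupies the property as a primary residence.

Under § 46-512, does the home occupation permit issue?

(1) closes by 9 p.m. — fails.
(2) safety training — not satisfied.
(a) food handler cert. — not satisfied.
(i) no code violations — met.
(ii) insurance ≥ $250,000 — not met.
(iii) no complaint in 36 mo. — not satisfied.
(b) = T OR F OR F = true.
(3): F AND T → false.
Overall = F OR F OR F = false.

No — denied.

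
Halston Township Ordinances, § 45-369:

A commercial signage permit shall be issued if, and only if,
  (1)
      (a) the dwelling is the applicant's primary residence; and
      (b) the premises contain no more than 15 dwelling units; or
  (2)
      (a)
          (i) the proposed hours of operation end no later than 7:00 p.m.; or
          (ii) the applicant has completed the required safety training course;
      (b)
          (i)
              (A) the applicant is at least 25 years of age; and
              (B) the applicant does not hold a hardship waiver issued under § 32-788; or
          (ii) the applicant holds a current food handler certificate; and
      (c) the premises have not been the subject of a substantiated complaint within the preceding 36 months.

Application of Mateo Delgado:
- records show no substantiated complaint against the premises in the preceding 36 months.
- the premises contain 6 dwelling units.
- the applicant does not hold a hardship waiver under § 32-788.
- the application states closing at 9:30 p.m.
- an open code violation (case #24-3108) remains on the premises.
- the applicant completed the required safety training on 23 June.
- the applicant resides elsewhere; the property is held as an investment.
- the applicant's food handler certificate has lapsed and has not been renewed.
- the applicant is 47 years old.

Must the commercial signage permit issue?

Yes — granted.

(a) primary residence — not met.
(b) ≤ 15 units — holds.
(1) = F AND T = false.
(i) closes by 7 p.m. — not satisfied.
(ii) safety training — met.
(a): F OR T → true.
(A) age ≥ 25 — met.
(B) not (hardship waiver) — satisfied.
So (i) is satisfied (T AND T).
(ii) food handler cert. — not satisfied.
(b): T OR F → true.
(c) no complaint in 36 mo. — met.
(2) = T AND T AND T = true.
Overall = F OR T = true.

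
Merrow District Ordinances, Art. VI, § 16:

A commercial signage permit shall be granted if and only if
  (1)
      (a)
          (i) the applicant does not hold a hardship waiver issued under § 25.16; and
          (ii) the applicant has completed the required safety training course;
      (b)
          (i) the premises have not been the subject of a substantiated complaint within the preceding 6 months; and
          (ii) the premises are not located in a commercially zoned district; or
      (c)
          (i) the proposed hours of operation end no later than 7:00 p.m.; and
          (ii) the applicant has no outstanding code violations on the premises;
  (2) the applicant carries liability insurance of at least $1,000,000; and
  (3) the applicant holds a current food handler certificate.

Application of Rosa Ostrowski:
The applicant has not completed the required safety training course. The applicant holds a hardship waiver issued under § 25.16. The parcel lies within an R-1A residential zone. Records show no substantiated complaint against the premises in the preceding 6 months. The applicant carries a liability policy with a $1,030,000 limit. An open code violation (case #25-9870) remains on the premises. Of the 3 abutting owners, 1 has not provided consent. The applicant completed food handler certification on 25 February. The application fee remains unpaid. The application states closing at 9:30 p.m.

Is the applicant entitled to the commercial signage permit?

(i) not (hardship waiver) — not satisfied.
(ii) safety training — not met.
So (a) is not satisfied (F AND F).
(i) no complaint in 6 mo. — met.
(ii) not (commercially zoned) — met.
(b) = T AND T = true.
(i) closes by 7 p.m. — fails.
(ii) no code violations — fails.
(c): F AND F → false.
So (1) is satisfied (F OR T OR F).
(2) insurance ≥ $1,000,000 — satisfied.
(3) food handler cert. — met.
So Overall is satisfied (T AND T AND T).

Yes — granted.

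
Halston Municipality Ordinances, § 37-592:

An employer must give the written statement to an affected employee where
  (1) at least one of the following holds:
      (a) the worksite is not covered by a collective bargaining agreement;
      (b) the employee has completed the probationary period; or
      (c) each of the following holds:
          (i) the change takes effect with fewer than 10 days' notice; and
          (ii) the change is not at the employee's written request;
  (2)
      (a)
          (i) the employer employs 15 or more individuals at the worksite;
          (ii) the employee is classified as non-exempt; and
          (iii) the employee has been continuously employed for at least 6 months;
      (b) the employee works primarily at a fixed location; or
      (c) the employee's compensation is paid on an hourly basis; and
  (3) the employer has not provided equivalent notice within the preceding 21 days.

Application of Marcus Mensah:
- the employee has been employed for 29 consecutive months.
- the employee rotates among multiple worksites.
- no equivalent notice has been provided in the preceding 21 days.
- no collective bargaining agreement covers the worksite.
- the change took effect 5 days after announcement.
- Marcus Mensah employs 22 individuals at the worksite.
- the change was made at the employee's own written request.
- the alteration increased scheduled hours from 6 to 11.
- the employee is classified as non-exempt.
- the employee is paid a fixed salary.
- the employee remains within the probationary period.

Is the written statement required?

Yes — required.

(a) no CBA — holds.
(b) past probation — not met.
(i) < 10 days' notice — holds.
(ii) not employee-requested — not met.
So (c) is not satisfied (T AND F).
So (1) is satisfied (T OR F OR F).
(i) ≥ 15 at site — met.
(ii) non-exempt — met.
(iii) tenure ≥ 6 mo. — satisfied.
(a) = T AND T AND T = true.
(b) fixed location — fails.
(c) hourly-paid — not met.
So (2) is satisfied (T OR F OR F).
(3) no recent notice — holds.
Overall = T AND T AND T = true.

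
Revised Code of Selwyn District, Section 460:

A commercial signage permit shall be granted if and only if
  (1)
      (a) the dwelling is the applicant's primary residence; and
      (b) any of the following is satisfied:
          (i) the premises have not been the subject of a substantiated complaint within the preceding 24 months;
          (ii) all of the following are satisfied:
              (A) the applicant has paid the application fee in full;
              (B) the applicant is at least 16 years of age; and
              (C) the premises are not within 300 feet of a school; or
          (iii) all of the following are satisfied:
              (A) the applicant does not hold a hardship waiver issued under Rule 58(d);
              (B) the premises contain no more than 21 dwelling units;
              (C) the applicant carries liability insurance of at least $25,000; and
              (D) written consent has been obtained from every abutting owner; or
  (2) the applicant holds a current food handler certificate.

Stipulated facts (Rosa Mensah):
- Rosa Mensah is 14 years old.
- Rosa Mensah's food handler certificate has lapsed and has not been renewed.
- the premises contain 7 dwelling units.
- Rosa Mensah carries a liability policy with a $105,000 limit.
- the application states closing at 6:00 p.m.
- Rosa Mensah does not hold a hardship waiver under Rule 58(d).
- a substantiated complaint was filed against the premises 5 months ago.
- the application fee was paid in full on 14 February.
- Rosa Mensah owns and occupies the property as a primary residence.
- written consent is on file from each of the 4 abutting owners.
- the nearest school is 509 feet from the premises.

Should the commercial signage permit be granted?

(a) primary residence — satisfied.
(i) no complaint in 24 mo. — not satisfied.
(A) fee paid — holds.
(B) age ≥ 16 — not met.
(C) ≥300 ft from school — holds.
(ii) = T AND F AND T = false.
(A) not (hardship waiver) — satisfied.
(B) ≤ 21 units — satisfied.
(C) insurance ≥ $25,000 — met.
(D) all abutters consent — holds.
So (iii) is satisfied (T AND T AND T AND T).
(b): F OR F OR T → true.
(1) = T AND T = true.
(2) food handler cert. — not met.
Overall = T OR F = true.

Yes — granted.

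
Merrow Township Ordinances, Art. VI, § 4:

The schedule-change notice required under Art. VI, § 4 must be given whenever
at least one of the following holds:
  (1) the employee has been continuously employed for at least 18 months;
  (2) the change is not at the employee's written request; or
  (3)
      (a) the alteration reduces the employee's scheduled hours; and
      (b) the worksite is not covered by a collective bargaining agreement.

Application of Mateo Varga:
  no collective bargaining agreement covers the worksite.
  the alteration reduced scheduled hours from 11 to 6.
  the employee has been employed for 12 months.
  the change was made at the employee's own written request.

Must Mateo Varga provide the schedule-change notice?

Yes — required.

(1) tenure ≥ 18 mo. — fails.
(2) not employee-requested — not satisfied.
(a) hours reduced — met.
(b) no CBA — met.
So (3) is satisfied (T AND T).
Overall = F OR F OR T = true.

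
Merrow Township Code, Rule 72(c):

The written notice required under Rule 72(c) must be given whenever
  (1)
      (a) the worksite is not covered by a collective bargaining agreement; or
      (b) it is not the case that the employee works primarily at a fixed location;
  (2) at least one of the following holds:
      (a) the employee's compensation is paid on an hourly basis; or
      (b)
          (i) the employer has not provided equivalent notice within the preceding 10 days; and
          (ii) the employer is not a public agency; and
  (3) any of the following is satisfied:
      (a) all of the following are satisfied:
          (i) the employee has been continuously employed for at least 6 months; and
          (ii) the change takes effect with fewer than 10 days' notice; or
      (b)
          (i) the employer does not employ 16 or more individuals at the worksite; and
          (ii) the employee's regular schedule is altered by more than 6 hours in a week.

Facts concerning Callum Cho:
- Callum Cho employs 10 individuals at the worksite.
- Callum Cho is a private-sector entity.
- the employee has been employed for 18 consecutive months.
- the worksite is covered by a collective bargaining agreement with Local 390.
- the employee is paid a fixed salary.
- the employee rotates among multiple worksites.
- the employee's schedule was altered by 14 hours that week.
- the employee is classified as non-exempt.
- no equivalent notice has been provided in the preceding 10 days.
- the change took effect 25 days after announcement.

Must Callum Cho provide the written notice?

(a) no CBA — fails.
(b) not (fixed location) — holds.
(1): F OR T → true.
(a) hourly-paid — fails.
(i) no recent notice — holds.
(ii) not (public agency) — satisfied.
(b) = T AND T = true.
So (2) is satisfied (F OR T).
(i) tenure ≥ 6 mo. — met.
(ii) < 10 days' notice — not met.
So (a) is not satisfied (T AND F).
(i) not (≥ 16 at site) — met.
(ii) schedule shift > 6h — satisfied.
(b): T AND T → true.
(3): F OR T → true.
So Overall is satisfied (T AND T AND T).

Yes — required.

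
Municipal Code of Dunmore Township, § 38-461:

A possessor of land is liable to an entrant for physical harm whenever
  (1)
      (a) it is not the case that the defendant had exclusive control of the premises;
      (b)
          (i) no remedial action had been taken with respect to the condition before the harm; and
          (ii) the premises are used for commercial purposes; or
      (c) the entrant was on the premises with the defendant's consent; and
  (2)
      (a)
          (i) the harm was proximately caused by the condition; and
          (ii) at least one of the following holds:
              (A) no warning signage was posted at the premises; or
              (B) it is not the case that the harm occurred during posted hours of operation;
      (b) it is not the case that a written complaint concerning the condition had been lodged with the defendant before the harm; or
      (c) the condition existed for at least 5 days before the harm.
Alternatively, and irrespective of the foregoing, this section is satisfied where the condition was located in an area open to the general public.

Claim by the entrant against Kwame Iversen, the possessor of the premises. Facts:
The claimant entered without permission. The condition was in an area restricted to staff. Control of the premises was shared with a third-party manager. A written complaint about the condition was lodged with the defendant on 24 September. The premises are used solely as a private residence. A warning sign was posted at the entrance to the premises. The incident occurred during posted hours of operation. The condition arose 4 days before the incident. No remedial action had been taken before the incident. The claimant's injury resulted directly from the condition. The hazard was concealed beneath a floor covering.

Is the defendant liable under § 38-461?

No — not liable.

(a) not (exclusive control) — holds.
(i) no remedial action — satisfied.
(ii) commercial use — not met.
(b) = T AND F = false.
(c) consent to enter — fails.
(1): T OR F OR F → true.
(i) proximate cause — met.
(A) no signage posted — not satisfied.
(B) not (during posted hours) — not met.
(ii): F OR F → false.
So (a) is not satisfied (T AND F).
(b) not (complaint lodged) — not satisfied.
(c) condition ≥5 days old — not satisfied.
(2): F OR F OR F → false.
Overall: T AND F → false.
Exception (public area) — not satisfied.
Result: main false OR exception false → false.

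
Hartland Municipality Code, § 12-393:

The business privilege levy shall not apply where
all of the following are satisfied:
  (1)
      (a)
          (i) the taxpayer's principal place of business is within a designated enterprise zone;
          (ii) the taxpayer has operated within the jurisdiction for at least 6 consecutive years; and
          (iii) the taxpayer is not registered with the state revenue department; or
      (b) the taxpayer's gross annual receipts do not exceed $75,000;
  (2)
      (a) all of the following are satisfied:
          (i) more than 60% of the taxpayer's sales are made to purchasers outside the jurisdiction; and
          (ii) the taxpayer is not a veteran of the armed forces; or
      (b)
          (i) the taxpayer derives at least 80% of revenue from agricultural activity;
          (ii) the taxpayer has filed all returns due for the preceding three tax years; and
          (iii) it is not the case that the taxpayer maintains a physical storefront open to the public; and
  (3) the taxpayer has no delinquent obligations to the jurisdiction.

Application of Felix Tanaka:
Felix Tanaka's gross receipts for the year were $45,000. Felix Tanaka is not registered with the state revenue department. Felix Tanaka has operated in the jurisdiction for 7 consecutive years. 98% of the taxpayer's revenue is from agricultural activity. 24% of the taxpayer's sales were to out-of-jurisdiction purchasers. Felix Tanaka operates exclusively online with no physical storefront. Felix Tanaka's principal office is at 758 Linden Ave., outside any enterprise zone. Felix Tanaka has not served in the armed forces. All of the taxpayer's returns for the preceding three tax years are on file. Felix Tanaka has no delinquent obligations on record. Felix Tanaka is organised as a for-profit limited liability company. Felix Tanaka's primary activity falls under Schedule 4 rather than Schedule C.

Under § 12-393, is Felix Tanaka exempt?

Yes — exempt.

(i) in enterprise zone — not met.
(ii) ≥ 6 yrs in jurisdiction — met.
(iii) not (state-registered) — holds.
(a) = F AND T AND T = false.
(b) receipts ≤ $75,000 — holds.
So (1) is satisfied (F OR T).
(i) >60% out-of-jur. sales — not met.
(ii) not (veteran) — holds.
(a): F AND T → false.
(i) ≥80% agricultural — met.
(ii) returns current — holds.
(iii) not (has storefront) — met.
(b): T AND T AND T → true.
So (2) is satisfied (F OR T).
(3) no delinquency — satisfied.
So Overall is satisfied (T AND T AND T).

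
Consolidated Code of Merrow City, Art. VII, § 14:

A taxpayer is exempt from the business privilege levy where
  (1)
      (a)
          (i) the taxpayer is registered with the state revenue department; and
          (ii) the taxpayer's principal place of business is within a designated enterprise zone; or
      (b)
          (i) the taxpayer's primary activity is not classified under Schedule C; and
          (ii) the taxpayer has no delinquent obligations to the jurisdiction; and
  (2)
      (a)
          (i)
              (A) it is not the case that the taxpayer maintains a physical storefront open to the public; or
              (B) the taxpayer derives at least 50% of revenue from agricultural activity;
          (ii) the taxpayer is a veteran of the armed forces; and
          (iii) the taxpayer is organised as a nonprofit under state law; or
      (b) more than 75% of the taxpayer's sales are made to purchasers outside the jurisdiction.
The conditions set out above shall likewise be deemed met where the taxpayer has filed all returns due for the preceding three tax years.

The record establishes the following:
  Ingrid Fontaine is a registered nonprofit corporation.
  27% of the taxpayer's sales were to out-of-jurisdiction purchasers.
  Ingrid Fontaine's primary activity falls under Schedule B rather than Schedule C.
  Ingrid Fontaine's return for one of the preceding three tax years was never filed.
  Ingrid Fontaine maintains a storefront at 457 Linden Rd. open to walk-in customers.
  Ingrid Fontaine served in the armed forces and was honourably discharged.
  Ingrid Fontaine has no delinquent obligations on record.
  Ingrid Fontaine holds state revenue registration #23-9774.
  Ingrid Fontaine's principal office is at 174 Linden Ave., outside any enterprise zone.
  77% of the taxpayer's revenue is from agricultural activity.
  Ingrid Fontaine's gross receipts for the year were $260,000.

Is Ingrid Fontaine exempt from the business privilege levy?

Yes — exempt.

(i) state-registered — satisfied.
(ii) in enterprise zone — not met.
(a): T AND F → false.
(i) not (Schedule C activity) — satisfied.
(ii) no delinquency — met.
So (b) is satisfied (T AND T).
So (1) is satisfied (F OR T).
(A) not (has storefront) — not satisfied.
(B) ≥50% agricultural — met.
(i) = F OR T = true.
(ii) veteran — met.
(iii) nonprofit — holds.
(a): T AND T AND T → true.
(b) >75% out-of-jur. sales — fails.
(2): T OR F → true.
So Overall is satisfied (T AND T).
Exception (returns current) — not satisfied.
Result: main true OR exception false → true.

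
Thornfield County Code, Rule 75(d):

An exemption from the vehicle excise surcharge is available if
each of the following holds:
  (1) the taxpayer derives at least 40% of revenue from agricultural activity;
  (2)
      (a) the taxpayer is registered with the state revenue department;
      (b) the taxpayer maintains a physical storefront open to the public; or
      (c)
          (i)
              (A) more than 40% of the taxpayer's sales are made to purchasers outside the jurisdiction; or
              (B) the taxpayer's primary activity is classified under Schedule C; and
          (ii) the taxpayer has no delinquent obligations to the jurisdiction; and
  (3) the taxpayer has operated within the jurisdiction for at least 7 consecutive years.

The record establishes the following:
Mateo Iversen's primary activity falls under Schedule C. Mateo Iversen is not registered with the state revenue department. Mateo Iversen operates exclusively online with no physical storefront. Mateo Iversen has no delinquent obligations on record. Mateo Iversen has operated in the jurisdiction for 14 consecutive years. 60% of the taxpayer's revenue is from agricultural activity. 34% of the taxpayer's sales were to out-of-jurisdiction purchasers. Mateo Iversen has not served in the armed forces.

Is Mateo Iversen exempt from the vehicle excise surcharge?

(1) ≥40% agricultural — met.
(a) state-registered — not met.
(b) has storefront — not satisfied.
(A) >40% out-of-jur. sales — fails.
(B) Schedule C activity — satisfied.
(i) = F OR T = true.
(ii) no delinquency — holds.
(c) = T AND T = true.
So (2) is satisfied (F OR F OR T).
(3) ≥ 7 yrs in jurisdiction — holds.
So Overall is satisfied (T AND T AND T).

Yes — exempt.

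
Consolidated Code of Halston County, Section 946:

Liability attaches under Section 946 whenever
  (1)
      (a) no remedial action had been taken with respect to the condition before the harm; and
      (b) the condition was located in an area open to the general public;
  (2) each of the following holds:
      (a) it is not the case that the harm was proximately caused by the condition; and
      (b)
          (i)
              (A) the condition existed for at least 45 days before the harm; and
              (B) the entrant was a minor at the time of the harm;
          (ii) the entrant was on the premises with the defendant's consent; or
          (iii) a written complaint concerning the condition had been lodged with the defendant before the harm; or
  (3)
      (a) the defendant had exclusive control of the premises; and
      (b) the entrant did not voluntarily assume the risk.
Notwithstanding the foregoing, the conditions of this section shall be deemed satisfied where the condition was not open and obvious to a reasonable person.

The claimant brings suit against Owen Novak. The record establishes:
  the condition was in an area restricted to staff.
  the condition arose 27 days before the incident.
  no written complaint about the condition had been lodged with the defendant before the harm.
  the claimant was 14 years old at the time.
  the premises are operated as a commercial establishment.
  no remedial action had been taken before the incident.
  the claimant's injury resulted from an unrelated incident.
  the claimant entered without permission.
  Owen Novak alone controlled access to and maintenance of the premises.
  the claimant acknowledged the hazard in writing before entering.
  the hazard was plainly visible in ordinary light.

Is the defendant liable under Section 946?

(a) no remedial action — holds.
(b) public area — not satisfied.
(1): T AND F → false.
(a) not (proximate cause) — met.
(A) condition ≥45 days old — not satisfied.
(B) entrant a minor — met.
(i) = F AND T = false.
(ii) consent to enter — fails.
(iii) complaint lodged — not satisfied.
(b) = F OR F OR F = false.
(2): T AND F → false.
(a) exclusive control — holds.
(b) no assumed risk — not satisfied.
(3): T AND F → false.
Overall: F OR F OR F → false.
Exception (not open/obvious) — not satisfied.
Result: main false OR exception false → false.

No — not liable.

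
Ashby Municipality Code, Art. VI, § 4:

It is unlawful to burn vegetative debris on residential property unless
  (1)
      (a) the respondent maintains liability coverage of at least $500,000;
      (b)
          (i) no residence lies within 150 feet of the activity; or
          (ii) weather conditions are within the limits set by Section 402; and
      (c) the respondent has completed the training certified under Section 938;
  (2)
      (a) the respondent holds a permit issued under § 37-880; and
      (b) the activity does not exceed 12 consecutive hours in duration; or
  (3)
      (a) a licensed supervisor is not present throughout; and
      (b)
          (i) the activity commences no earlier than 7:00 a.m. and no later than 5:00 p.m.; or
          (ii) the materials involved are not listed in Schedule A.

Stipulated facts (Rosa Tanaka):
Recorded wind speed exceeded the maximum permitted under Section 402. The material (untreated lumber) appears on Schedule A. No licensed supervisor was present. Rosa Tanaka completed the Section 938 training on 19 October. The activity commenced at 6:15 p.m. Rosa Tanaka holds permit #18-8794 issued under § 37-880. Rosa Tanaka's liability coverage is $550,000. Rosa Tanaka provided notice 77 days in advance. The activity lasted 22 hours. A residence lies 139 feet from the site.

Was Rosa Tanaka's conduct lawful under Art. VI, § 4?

(a) coverage ≥ $500,000 — holds.
(i) no residence in 150 ft — fails.
(ii) weather ok — not satisfied.
So (b) is not satisfied (F OR F).
(c) training certified — met.
(1): T AND F AND T → false.
(a) holds permit — met.
(b) ≤ 12 hrs duration — not satisfied.
(2): T AND F → false.
(a) not (supervisor present) — holds.
(i) start within hours — fails.
(ii) not (Schedule A material) — not satisfied.
(b): F OR F → false.
(3): T AND F → false.
Overall = F OR F OR F = false.

No — unlawful.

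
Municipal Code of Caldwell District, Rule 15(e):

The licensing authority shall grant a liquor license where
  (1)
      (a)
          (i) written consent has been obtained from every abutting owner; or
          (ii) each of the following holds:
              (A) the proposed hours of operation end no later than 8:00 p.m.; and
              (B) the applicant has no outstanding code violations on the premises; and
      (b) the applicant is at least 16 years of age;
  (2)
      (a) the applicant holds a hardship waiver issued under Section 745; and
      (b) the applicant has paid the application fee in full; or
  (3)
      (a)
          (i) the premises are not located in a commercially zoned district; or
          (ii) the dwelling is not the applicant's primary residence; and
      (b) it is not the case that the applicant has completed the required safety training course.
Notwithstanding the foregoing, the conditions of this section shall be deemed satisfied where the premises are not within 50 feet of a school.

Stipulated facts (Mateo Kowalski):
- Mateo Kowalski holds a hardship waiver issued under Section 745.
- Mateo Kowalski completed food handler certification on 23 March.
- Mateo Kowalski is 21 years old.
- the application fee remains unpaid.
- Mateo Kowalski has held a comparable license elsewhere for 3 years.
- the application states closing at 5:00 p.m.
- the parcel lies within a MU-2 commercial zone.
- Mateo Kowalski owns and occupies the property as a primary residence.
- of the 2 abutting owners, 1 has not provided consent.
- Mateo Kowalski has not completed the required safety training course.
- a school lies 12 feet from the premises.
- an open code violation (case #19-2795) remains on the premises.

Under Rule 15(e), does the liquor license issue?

(i) all abutters consent — not met.
(A) closes by 8 p.m. — holds.
(B) no code violations — not satisfied.
(ii): T AND F → false.
So (a) is not satisfied (F OR F).
(b) age ≥ 16 — satisfied.
(1): F AND T → false.
(a) hardship waiver — holds.
(b) fee paid — fails.
So (2) is not satisfied (T AND F).
(i) not (commercially zoned) — not met.
(ii) not (primary residence) — not met.
(a) = F OR F = false.
(b) not (safety training) — met.
(3) = F AND T = false.
Overall: F OR F OR F → false.
Exception (≥50 ft from school) — not satisfied.
Result: main false OR exception false → false.

No — denied.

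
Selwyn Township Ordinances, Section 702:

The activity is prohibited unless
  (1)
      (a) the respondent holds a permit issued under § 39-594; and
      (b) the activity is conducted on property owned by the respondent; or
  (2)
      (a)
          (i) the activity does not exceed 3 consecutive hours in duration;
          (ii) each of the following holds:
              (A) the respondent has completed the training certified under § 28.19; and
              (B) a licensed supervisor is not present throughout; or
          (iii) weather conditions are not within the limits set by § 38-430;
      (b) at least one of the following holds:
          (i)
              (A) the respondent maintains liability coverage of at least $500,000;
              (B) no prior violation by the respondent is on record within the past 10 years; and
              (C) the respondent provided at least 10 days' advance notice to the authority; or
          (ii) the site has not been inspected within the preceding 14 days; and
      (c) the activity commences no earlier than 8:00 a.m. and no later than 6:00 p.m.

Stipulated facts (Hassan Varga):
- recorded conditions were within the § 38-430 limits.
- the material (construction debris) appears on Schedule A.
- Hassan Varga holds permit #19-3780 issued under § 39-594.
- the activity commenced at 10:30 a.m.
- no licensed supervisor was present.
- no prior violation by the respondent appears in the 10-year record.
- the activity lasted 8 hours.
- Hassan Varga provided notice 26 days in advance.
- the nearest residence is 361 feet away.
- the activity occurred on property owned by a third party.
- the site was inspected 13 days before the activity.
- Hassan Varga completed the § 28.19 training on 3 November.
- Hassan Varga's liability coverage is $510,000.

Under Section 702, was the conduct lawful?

Yes — lawful.

(a) holds permit — met.
(b) own property — not satisfied.
So (1) is not satisfied (T AND F).
(i) ≤ 3 hrs duration — fails.
(A) training certified — holds.
(B) not (supervisor present) — met.
So (ii) is satisfied (T AND T).
(iii) not (weather ok) — not met.
(a): F OR T OR F → true.
(A) coverage ≥ $500,000 — met.
(B) no prior violation — satisfied.
(C) ≥10 days' notice — met.
So (i) is satisfied (T AND T AND T).
(ii) not (site inspected) — not satisfied.
(b): T OR F → true.
(c) start within hours — holds.
(2): T AND T AND T → true.
Overall = F OR T = true.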